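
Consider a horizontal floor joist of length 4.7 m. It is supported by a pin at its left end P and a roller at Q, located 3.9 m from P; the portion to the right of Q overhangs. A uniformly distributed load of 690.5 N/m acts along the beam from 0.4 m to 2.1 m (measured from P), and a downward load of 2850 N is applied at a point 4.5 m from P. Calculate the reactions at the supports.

P_x = 0, P_y = 359.2 N, Q_y = 3665 N

Resultant of the distributed load: 690.5 × 1.7 = 1173.85 N at 1.25 m from P.
ΣM about P: Q_y·3.9 − (690.5·1.7)·1.25 − 2850·4.5 = 0 → Q_y = 14292.3125/3.9 = 3664.7 ≈ 3665 N.
ΣF_y = 0: P_y + 3664.7 − 690.5·1.7 − 2850 = 0 → P_y = 359.2 N.
ΣF_x = 0: no horizontal applied forces, so P_x = 0.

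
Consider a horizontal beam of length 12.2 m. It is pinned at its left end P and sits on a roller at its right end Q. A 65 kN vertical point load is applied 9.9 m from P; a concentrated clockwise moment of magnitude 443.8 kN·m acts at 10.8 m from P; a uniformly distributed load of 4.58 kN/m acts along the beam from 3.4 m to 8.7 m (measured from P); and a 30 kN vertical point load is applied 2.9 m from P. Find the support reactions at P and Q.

P_x = 0, P_y = 10.98 kN, Q_y = 108.3 kN

Resultant of the distributed load: 4.58 × 5.3 = 24.274 kN at 6.05 m from P.
Moments about P: Q_y·12.2 − 65·9.9 − 443.8 − (4.58·5.3)·6.05 − 30·2.9 = 0 → Q_y = 1321.1577/12.2 = 108.292 ≈ 108.3 kN.
ΣF_y = 0: P_y + 108.292 − 65 − 4.58·5.3 − 30 = 0 → P_y = 10.98 kN.
ΣF_x = 0: no horizontal applied forces, so P_x = 0.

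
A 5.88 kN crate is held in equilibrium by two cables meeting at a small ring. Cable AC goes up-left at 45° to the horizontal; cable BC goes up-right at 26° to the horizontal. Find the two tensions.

ΣF_x = 0: −T_AC·cos45° + T_BC·cos26° = 0 → T_BC = 0.786728·T_AC.
ΣF_y = 0: T_AC·sin45° + T_BC·sin26° = 5.88.
Substitute: T_AC·(0.707107 + 0.786728·0.438371) = 5.88 → T_AC = 5.58943 ≈ 5.589 kN.
Then T_BC = 0.786728 × 5.58943 = 4.397 kN.

T_AC = 5.589 kN, T_BC = 4.397 kN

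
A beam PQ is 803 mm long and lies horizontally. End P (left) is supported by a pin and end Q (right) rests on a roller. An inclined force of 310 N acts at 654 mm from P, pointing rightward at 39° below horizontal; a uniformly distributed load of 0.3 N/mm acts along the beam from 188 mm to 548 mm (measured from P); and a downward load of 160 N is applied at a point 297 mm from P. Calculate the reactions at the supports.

P_x = -240.9 N, P_y = 195.5 N, Q_y = 267.6 N

Resultant of the distributed load: 0.3 × 360 = 108 N at 368 mm from P.
Moments about P: Q_y·803 − 310·sin39°·654 − (0.3·360)·368 − 160·297 = 0 → Q_y = 214852/803 = 267.562 ≈ 267.6 N.
ΣF_y = 0: P_y + 267.562 − 310·sin39° − 0.3·360 − 160 = 0 → P_y = 195.5 N.
ΣF_x = 0: P_x + 310·cos39° = 0 → P_x = -240.9 N.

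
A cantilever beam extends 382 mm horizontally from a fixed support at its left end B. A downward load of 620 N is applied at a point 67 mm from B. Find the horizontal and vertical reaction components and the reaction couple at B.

B_x = 0, B_y = 620.0 N, M_B = 41540 N·mm

ΣF_x = 0: B_x = 0.
ΣF_y = 0: B_y − 620 = 0 → B_y = 620.0 N.
ΣM about B: M_B − 620·67 = 0 → M_B = 41540 N·mm.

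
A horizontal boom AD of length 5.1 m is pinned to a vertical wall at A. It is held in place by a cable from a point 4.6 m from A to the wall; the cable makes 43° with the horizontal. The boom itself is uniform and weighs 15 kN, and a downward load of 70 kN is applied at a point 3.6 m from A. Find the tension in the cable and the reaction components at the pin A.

T = 92.52 kN, A_x = 67.66 kN, A_y = 21.90 kN

ΣM about A: T·sin43°·4.6 − 15·2.55 − 70·3.6 = 0 → T = 290.25/(4.6·0.681998) = 92.5191 ≈ 92.52 kN.
ΣF_x = 0: A_x − T·cos43° = 0 → A_x = 92.5191 × 0.731354 = 67.66 kN.
ΣF_y = 0: A_y + T·sin43° − 15 − 70 = 0 → A_y = 85 − 92.5191 × 0.681998 = 21.90 kN.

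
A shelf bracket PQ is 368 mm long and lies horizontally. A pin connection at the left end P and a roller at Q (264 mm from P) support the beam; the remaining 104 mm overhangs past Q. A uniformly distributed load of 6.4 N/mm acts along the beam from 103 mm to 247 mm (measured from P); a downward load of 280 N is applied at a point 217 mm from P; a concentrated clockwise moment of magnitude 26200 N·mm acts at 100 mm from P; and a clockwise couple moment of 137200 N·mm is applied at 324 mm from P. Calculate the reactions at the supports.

Resultant of the distributed load: 6.4 × 144 = 921.6 N at 175 mm from P.
ΣM about P: Q_y·264 − (6.4·144)·175 − 280·217 − 26200 − 137200 = 0 → Q_y = 385440/264 = 1460 N.
ΣF_y = 0: P_y + 1460 − 6.4·144 − 280 = 0 → P_y = -258.4 N.
ΣF_x = 0: no horizontal applied forces, so P_x = 0.

P_x = 0, P_y = -258.4 N, Q_y = 1460 N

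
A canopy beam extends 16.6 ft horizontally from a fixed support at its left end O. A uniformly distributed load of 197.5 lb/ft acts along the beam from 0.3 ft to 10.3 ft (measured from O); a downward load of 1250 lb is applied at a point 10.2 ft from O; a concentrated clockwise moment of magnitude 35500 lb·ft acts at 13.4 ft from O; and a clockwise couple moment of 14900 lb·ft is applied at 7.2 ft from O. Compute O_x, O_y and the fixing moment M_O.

Resultant of the distributed load: 197.5 × 10 = 1975 lb at 5.3 ft from O.
ΣF_x = 0: O_x = 0.
ΣF_y = 0: O_y − 197.5·10 − 1250 = 0 → O_y = 3225 lb.
ΣM about O: M_O − (197.5·10)·5.3 − 1250·10.2 − 35500 − 14900 = 0 → M_O = 73620 lb·ft.

O_x = 0, O_y = 3225 lb, M_O = 73620 lb·ft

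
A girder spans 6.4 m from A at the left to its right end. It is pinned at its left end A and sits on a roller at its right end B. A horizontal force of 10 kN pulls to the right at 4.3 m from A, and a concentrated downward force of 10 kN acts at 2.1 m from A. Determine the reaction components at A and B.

Moments about A: B_y·6.4 − 10·2.1 = 0 → B_y = 21/6.4 = 3.28125 ≈ 3.281 kN.
ΣF_y = 0: A_y + 3.28125 − 10 = 0 → A_y = 6.719 kN.
ΣF_x = 0: A_x + 10 = 0 → A_x = -10.00 kN.

A_x = -10.00 kN, A_y = 6.719 kN, B_y = 3.281 kN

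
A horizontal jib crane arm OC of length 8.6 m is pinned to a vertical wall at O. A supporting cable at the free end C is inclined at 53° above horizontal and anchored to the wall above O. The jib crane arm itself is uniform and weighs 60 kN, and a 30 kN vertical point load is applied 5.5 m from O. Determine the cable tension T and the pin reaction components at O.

T = 61.59 kN, O_x = 37.06 kN, O_y = 40.81 kN

ΣM about O: T·sin53°·8.6 − 60·4.3 − 30·5.5 = 0 → T = 423/(8.6·0.798636) = 61.5876 ≈ 61.59 kN.
ΣF_x = 0: O_x − T·cos53° = 0 → O_x = 61.5876 × 0.601815 = 37.06 kN.
ΣF_y = 0: O_y + T·sin53° − 60 − 30 = 0 → O_y = 90 − 61.5876 × 0.798636 = 40.81 kN.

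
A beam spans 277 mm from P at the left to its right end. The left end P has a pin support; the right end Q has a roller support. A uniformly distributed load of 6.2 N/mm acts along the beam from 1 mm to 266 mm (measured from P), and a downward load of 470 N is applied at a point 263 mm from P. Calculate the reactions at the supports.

P_x = 0, P_y = 874.9 N, Q_y = 1238 N

Resultant of the distributed load: 6.2 × 265 = 1643 N at 133.5 mm from P.
Moments about P: Q_y·277 − (6.2·265)·133.5 − 470·263 = 0 → Q_y = 342950.5/277 = 1238.09 ≈ 1238 N.
ΣF_y = 0: P_y + 1238.09 − 6.2·265 − 470 = 0 → P_y = 874.9 N.
ΣF_x = 0: no horizontal applied forces, so P_x = 0.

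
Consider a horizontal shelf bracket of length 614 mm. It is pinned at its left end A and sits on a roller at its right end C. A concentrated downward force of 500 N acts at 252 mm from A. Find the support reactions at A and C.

A_x = 0, A_y = 294.8 N, C_y = 205.2 N

ΣM about A: C_y·614 − 500·252 = 0 → C_y = 126000/614 = 205.212 ≈ 205.2 N.
ΣF_y = 0: A_y + 205.212 − 500 = 0 → A_y = 294.8 N.
ΣF_x = 0: no horizontal applied forces, so A_x = 0.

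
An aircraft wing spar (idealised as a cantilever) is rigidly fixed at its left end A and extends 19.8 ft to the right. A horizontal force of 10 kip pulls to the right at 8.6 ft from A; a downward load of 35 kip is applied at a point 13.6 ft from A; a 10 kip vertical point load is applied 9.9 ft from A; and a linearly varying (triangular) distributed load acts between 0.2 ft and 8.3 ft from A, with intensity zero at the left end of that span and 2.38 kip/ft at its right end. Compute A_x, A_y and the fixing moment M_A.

A_x = -10.00 kip, A_y = 54.64 kip, M_A = 629.0 kip·ft

Resultant of the triangular load: ½ × 2.38 × 8.1 = 9.639 kip, acting at 5.6 ft from A (one-third of the span from the peak).
ΣF_x = 0: A_x + 10 = 0 → A_x = -10.00 kip.
ΣF_y = 0: A_y − 35 − 10 − ½·2.38·8.1 = 0 → A_y = 54.64 kip.
ΣM about A: M_A − 35·13.6 − 10·9.9 − (½·2.38·8.1)·5.6 = 0 → M_A = 629.0 kip·ft.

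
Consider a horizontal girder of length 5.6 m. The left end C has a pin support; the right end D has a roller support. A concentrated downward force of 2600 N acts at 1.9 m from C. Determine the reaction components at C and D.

C_x = 0, C_y = 1718 N, D_y = 882.1 N

Moments about C: D_y·5.6 − 2600·1.9 = 0 → D_y = 4940/5.6 = 882.143 ≈ 882.1 N.
ΣF_y = 0: C_y + 882.143 − 2600 = 0 → C_y = 1718 N.
ΣF_x = 0: no horizontal applied forces, so C_x = 0.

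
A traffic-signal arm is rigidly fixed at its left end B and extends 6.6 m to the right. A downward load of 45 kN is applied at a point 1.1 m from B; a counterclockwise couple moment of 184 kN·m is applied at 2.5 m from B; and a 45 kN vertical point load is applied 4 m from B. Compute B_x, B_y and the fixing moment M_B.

ΣF_x = 0: B_x = 0.
ΣF_y = 0: B_y − 45 − 45 = 0 → B_y = 90.00 kN.
ΣM about B: M_B − 45·1.1 + 184 − 45·4 = 0 → M_B = 45.50 kN·m.

B_x = 0, B_y = 90.00 kN, M_B = 45.50 kN·m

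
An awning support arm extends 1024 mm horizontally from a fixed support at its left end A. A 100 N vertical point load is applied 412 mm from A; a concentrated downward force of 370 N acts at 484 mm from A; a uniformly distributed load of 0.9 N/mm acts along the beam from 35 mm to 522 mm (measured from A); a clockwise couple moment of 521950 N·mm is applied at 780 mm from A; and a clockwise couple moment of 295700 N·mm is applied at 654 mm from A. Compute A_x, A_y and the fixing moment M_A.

A_x = 0, A_y = 908.3 N, M_A = 1160000 N·mm

Resultant of the distributed load: 0.9 × 487 = 438.3 N at 278.5 mm from A.
ΣF_x = 0: A_x = 0.
ΣF_y = 0: A_y − 100 − 370 − 0.9·487 = 0 → A_y = 908.3 N.
ΣM about A: M_A − 100·412 − 370·484 − (0.9·487)·278.5 − 521950 − 295700 = 0 → M_A = 1160000 N·mm.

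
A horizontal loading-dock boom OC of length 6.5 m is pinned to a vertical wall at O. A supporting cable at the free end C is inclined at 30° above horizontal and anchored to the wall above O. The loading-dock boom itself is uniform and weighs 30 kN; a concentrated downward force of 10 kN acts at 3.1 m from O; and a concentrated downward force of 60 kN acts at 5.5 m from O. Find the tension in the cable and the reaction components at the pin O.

ΣM about O: T·sin30°·6.5 − 30·3.25 − 10·3.1 − 60·5.5 = 0 → T = 458.5/(6.5·0.5) = 141.077 ≈ 141.1 kN.
ΣF_x = 0: O_x − T·cos30° = 0 → O_x = 141.077 × 0.866025 = 122.2 kN.
ΣF_y = 0: O_y + T·sin30° − 30 − 10 − 60 = 0 → O_y = 100 − 141.077 × 0.5 = 29.46 kN.

T = 141.1 kN, O_x = 122.2 kN, O_y = 29.46 kN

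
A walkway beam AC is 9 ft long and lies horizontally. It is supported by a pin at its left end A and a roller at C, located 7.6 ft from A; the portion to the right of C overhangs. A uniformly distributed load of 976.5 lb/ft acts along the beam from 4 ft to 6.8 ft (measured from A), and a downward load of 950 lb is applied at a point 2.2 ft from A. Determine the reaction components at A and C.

A_x = 0, A_y = 1466 lb, C_y = 2218 lb

Resultant of the distributed load: 976.5 × 2.8 = 2734.2 lb at 5.4 ft from A.
ΣM about A: C_y·7.6 − (976.5·2.8)·5.4 − 950·2.2 = 0 → C_y = 16854.68/7.6 = 2217.72 ≈ 2218 lb.
ΣF_y = 0: A_y + 2217.72 − 976.5·2.8 − 950 = 0 → A_y = 1466 lb.
ΣF_x = 0: no horizontal applied forces, so A_x = 0.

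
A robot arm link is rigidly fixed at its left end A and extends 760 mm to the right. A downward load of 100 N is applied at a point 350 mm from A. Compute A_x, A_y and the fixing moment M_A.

ΣF_x = 0: A_x = 0.
ΣF_y = 0: A_y − 100 = 0 → A_y = 100.0 N.
ΣM about A: M_A − 100·350 = 0 → M_A = 35000 N·mm.

A_x = 0, A_y = 100.0 N, M_A = 35000 N·mm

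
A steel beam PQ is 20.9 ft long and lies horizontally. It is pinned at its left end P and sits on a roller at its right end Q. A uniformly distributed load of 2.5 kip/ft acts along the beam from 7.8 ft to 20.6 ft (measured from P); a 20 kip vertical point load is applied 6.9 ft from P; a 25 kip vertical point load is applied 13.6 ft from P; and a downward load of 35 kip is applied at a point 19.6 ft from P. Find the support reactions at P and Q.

P_x = 0, P_y = 34.56 kip, Q_y = 77.44 kip

Resultant of the distributed load: 2.5 × 12.8 = 32 kip at 14.2 ft from P.
Moments about P: Q_y·20.9 − (2.5·12.8)·14.2 − 20·6.9 − 25·13.6 − 35·19.6 = 0 → Q_y = 1618.4/20.9 = 77.4354 ≈ 77.44 kip.
ΣF_y = 0: P_y + 77.4354 − 2.5·12.8 − 20 − 25 − 35 = 0 → P_y = 34.56 kip.
ΣF_x = 0: no horizontal applied forces, so P_x = 0.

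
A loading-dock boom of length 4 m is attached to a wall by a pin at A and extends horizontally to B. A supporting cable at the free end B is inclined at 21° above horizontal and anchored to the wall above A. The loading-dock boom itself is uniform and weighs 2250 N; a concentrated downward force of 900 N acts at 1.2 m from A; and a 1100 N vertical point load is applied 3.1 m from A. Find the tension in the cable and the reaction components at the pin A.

ΣM about A: T·sin21°·4 − 2250·2 − 900·1.2 − 1100·3.1 = 0 → T = 8990/(4·0.358368) = 6271.49 ≈ 6271 N.
ΣF_x = 0: A_x − T·cos21° = 0 → A_x = 6271.49 × 0.93358 = 5855 N.
ΣF_y = 0: A_y + T·sin21° − 2250 − 900 − 1100 = 0 → A_y = 4250 − 6271.49 × 0.358368 = 2002 N.

T = 6271 N, A_x = 5855 N, A_y = 2002 N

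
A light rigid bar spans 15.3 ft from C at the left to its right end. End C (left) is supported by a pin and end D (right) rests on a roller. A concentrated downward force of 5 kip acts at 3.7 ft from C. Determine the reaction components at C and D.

C_x = 0, C_y = 3.791 kip, D_y = 1.209 kip

ΣM about C: D_y·15.3 − 5·3.7 = 0 → D_y = 18.5/15.3 = 1.20915 ≈ 1.209 kip.
ΣF_y = 0: C_y + 1.20915 − 5 = 0 → C_y = 3.791 kip.
ΣF_x = 0: no horizontal applied forces, so C_x = 0.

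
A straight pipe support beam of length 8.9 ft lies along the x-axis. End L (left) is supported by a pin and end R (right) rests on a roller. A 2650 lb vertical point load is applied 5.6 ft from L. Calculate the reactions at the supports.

Taking moments about L: R_y·8.9 − 2650·5.6 = 0 → R_y = 14840/8.9 = 1667.42 ≈ 1667 lb.
ΣF_y = 0: L_y + 1667.42 − 2650 = 0 → L_y = 982.6 lb.
ΣF_x = 0: no horizontal applied forces, so L_x = 0.

L_x = 0, L_y = 982.6 lb, R_y = 1667 lb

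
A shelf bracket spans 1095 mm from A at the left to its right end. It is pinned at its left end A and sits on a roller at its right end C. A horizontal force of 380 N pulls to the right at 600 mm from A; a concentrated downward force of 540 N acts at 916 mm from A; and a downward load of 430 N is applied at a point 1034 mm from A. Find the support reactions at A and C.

A_x = -380.0 N, A_y = 112.2 N, C_y = 857.8 N

Moments about A: C_y·1095 − 540·916 − 430·1034 = 0 → C_y = 939260/1095 = 857.772 ≈ 857.8 N.
ΣF_y = 0: A_y + 857.772 − 540 − 430 = 0 → A_y = 112.2 N.
ΣF_x = 0: A_x + 380 = 0 → A_x = -380.0 N.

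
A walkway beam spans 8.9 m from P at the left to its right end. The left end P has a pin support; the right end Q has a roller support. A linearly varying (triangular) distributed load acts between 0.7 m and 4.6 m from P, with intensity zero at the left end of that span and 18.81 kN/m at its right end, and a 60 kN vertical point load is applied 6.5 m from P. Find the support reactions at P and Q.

P_x = 0, P_y = 39.26 kN, Q_y = 57.42 kN

Resultant of the triangular load: ½ × 18.81 × 3.9 = 36.6795 kN, acting at 3.3 m from P (one-third of the span from the peak).
Taking moments about P: Q_y·8.9 − (½·18.81·3.9)·3.3 − 60·6.5 = 0 → Q_y = 511.04235/8.9 = 57.4205 ≈ 57.42 kN.
ΣF_y = 0: P_y + 57.4205 − ½·18.81·3.9 − 60 = 0 → P_y = 39.26 kN.
ΣF_x = 0: no horizontal applied forces, so P_x = 0.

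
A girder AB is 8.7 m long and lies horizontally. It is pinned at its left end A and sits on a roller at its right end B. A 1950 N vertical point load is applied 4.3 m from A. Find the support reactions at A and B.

ΣM about A: B_y·8.7 − 1950·4.3 = 0 → B_y = 8385/8.7 = 963.793 ≈ 963.8 N.
ΣF_y = 0: A_y + 963.793 − 1950 = 0 → A_y = 986.2 N.
ΣF_x = 0: no horizontal applied forces, so A_x = 0.

A_x = 0, A_y = 986.2 N, B_y = 963.8 N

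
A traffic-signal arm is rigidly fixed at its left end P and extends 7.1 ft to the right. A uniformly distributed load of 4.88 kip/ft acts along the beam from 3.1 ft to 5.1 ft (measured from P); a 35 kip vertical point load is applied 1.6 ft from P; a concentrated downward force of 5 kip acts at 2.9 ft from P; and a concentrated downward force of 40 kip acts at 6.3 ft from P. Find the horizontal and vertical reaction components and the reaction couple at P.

P_x = 0, P_y = 89.76 kip, M_P = 362.5 kip·ft

Resultant of the distributed load: 4.88 × 2 = 9.76 kip at 4.1 ft from P.
ΣF_x = 0: P_x = 0.
ΣF_y = 0: P_y − 4.88·2 − 35 − 5 − 40 = 0 → P_y = 89.76 kip.
ΣM about P: M_P − (4.88·2)·4.1 − 35·1.6 − 5·2.9 − 40·6.3 = 0 → M_P = 362.5 kip·ft.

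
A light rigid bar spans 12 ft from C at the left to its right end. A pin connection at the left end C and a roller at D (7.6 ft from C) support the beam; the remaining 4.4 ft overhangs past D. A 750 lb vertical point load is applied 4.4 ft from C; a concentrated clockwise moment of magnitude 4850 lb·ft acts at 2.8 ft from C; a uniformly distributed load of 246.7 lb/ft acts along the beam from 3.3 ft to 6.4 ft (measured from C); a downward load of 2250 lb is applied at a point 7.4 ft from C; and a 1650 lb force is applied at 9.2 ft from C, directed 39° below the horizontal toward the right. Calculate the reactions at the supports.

C_x = -1282 lb, C_y = -205.0 lb, D_y = 5008 lb

Resultant of the distributed load: 246.7 × 3.1 = 764.77 lb at 4.85 ft from C.
Moments about C: D_y·7.6 − 750·4.4 − 4850 − (246.7·3.1)·4.85 − 2250·7.4 − 1650·sin39°·9.2 = 0 → D_y = 38062.2/7.6 = 5008.18 ≈ 5008 lb.
ΣF_y = 0: C_y + 5008.18 − 750 − 246.7·3.1 − 2250 − 1650·sin39° = 0 → C_y = -205.0 lb.
ΣF_x = 0: C_x + 1650·cos39° = 0 → C_x = -1282 lb.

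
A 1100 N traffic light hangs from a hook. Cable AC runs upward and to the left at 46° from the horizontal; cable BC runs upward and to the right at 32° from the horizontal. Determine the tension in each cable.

T_AC = 953.7 N, T_BC = 781.2 N

ΣF_x = 0: −T_AC·cos46° + T_BC·cos32° = 0 → T_BC = 0.819126·T_AC.
ΣF_y = 0: T_AC·sin46° + T_BC·sin32° = 1100.
Substitute: T_AC·(0.71934 + 0.819126·0.529919) = 1100 → T_AC = 953.693 ≈ 953.7 N.
Then T_BC = 0.819126 × 953.693 = 781.2 N.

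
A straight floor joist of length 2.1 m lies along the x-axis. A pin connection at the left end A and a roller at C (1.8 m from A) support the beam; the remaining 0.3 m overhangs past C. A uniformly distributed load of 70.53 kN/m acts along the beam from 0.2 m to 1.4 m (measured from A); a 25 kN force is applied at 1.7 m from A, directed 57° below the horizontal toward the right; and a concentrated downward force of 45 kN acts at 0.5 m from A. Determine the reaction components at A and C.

Resultant of the distributed load: 70.53 × 1.2 = 84.636 kN at 0.8 m from A.
Taking moments about A: C_y·1.8 − (70.53·1.2)·0.8 − 25·sin57°·1.7 − 45·0.5 = 0 → C_y = 125.852/1.8 = 69.9178 ≈ 69.92 kN.
ΣF_y = 0: A_y + 69.9178 − 70.53·1.2 − 25·sin57° − 45 = 0 → A_y = 80.68 kN.
ΣF_x = 0: A_x + 25·cos57° = 0 → A_x = -13.62 kN.

A_x = -13.62 kN, A_y = 80.68 kN, C_y = 69.92 kN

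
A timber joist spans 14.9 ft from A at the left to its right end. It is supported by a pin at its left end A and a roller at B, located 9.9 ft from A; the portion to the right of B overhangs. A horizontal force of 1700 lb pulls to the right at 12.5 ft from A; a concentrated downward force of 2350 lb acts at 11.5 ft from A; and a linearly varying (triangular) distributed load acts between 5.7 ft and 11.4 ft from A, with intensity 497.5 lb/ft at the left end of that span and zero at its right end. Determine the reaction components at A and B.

A_x = -1700 lb, A_y = -50.39 lb, B_y = 3818 lb

Resultant of the triangular load: ½ × 497.5 × 5.7 = 1417.875 lb, acting at 7.6 ft from A (one-third of the span from the peak).
Taking moments about A: B_y·9.9 − 2350·11.5 − (½·497.5·5.7)·7.6 = 0 → B_y = 37800.85/9.9 = 3818.27 ≈ 3818 lb.
ΣF_y = 0: A_y + 3818.27 − 2350 − ½·497.5·5.7 = 0 → A_y = -50.39 lb.
ΣF_x = 0: A_x + 1700 = 0 → A_x = -1700 lb.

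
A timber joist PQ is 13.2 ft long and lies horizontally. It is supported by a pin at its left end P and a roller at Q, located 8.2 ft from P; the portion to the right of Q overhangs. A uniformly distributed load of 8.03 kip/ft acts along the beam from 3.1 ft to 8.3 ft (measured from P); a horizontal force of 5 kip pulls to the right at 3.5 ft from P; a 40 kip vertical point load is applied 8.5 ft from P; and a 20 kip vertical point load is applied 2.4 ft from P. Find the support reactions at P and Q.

Resultant of the distributed load: 8.03 × 5.2 = 41.756 kip at 5.7 ft from P.
ΣM about P: Q_y·8.2 − (8.03·5.2)·5.7 − 40·8.5 − 20·2.4 = 0 → Q_y = 626.0092/8.2 = 76.3426 ≈ 76.34 kip.
ΣF_y = 0: P_y + 76.3426 − 8.03·5.2 − 40 − 20 = 0 → P_y = 25.41 kip.
ΣF_x = 0: P_x + 5 = 0 → P_x = -5.000 kip.

P_x = -5.000 kip, P_y = 25.41 kip, Q_y = 76.34 kip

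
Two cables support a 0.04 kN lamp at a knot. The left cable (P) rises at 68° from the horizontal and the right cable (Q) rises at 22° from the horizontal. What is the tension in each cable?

T_P = 0.03709 kN, T_Q = 0.01498 kN

ΣF_x = 0: −T_P·cos68° + T_Q·cos22° = 0 → T_Q = 0.404026·T_P.
ΣF_y = 0: T_P·sin68° + T_Q·sin22° = 0.04.
Substitute: T_P·(0.927184 + 0.404026·0.374607) = 0.04 → T_P = 0.0370873 ≈ 0.03709 kN.
Then T_Q = 0.404026 × 0.0370873 = 0.01498 kN.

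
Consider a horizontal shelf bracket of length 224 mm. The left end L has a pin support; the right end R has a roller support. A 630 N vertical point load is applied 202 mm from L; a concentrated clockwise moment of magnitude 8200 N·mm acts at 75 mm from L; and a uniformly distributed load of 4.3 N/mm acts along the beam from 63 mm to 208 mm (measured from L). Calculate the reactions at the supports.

Resultant of the distributed load: 4.3 × 145 = 623.5 N at 135.5 mm from L.
Moments about L: R_y·224 − 630·202 − 8200 − (4.3·145)·135.5 = 0 → R_y = 219944.25/224 = 981.894 ≈ 981.9 N.
ΣF_y = 0: L_y + 981.894 − 630 − 4.3·145 = 0 → L_y = 271.6 N.
ΣF_x = 0: no horizontal applied forces, so L_x = 0.

L_x = 0, L_y = 271.6 N, R_y = 981.9 N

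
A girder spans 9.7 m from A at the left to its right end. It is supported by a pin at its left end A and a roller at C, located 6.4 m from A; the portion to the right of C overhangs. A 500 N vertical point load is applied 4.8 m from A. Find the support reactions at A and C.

ΣM about A: C_y·6.4 − 500·4.8 = 0 → C_y = 2400/6.4 = 375.0 N.
ΣF_y = 0: A_y + 375 − 500 = 0 → A_y = 125.0 N.
ΣF_x = 0: no horizontal applied forces, so A_x = 0.

A_x = 0, A_y = 125.0 N, C_y = 375.0 N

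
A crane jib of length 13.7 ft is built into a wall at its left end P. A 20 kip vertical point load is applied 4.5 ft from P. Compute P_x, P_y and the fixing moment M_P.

P_x = 0, P_y = 20.00 kip, M_P = 90.00 kip·ft

ΣF_x = 0: P_x = 0.
ΣF_y = 0: P_y − 20 = 0 → P_y = 20.00 kip.
ΣM about P: M_P − 20·4.5 = 0 → M_P = 90.00 kip·ft.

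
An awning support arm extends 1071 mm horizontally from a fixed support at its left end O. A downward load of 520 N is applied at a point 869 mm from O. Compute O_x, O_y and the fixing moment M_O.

O_x = 0, O_y = 520.0 N, M_O = 451900 N·mm

ΣF_x = 0: O_x = 0.
ΣF_y = 0: O_y − 520 = 0 → O_y = 520.0 N.
ΣM about O: M_O − 520·869 = 0 → M_O = 451900 N·mm.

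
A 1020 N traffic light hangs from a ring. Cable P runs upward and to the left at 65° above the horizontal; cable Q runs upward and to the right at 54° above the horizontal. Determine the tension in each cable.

T_P = 685.5 N, T_Q = 492.9 N

ΣF_x = 0: −T_P·cos65° + T_Q·cos54° = 0 → T_Q = 0.719001·T_P.
ΣF_y = 0: T_P·sin65° + T_Q·sin54° = 1020.
Substitute: T_P·(0.906308 + 0.719001·0.809017) = 1020 → T_P = 685.488 ≈ 685.5 N.
Then T_Q = 0.719001 × 685.488 = 492.9 N.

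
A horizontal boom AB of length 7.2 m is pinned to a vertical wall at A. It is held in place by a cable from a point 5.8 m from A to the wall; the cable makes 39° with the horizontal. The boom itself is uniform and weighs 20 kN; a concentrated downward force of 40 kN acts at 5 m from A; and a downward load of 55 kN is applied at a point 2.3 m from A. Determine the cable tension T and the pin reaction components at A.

ΣM about A: T·sin39°·5.8 − 20·3.6 − 40·5 − 55·2.3 = 0 → T = 398.5/(5.8·0.62932) = 109.176 ≈ 109.2 kN.
ΣF_x = 0: A_x − T·cos39° = 0 → A_x = 109.176 × 0.777146 = 84.85 kN.
ΣF_y = 0: A_y + T·sin39° − 20 − 40 − 55 = 0 → A_y = 115 − 109.176 × 0.62932 = 46.29 kN.

T = 109.2 kN, A_x = 84.85 kN, A_y = 46.29 kN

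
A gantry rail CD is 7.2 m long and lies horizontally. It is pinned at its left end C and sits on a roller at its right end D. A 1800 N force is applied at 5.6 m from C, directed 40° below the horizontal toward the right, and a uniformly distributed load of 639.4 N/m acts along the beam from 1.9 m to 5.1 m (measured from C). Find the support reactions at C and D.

Resultant of the distributed load: 639.4 × 3.2 = 2046.08 N at 3.5 m from C.
Taking moments about C: D_y·7.2 − 1800·sin40°·5.6 − (639.4·3.2)·3.5 = 0 → D_y = 13640.6/7.2 = 1894.53 ≈ 1895 N.
ΣF_y = 0: C_y + 1894.53 − 1800·sin40° − 639.4·3.2 = 0 → C_y = 1309 N.
ΣF_x = 0: C_x + 1800·cos40° = 0 → C_x = -1379 N.

C_x = -1379 N, C_y = 1309 N, D_y = 1895 N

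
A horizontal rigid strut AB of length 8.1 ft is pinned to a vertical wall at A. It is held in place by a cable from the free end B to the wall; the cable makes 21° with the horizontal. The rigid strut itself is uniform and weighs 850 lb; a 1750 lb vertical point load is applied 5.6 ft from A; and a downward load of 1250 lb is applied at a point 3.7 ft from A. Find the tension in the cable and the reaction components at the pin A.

ΣM about A: T·sin21°·8.1 − 850·4.05 − 1750·5.6 − 1250·3.7 = 0 → T = 17867.5/(8.1·0.358368) = 6155.3 ≈ 6155 lb.
ΣF_x = 0: A_x − T·cos21° = 0 → A_x = 6155.3 × 0.93358 = 5746 lb.
ΣF_y = 0: A_y + T·sin21° − 850 − 1750 − 1250 = 0 → A_y = 3850 − 6155.3 × 0.358368 = 1644 lb.

T = 6155 lb, A_x = 5746 lb, A_y = 1644 lb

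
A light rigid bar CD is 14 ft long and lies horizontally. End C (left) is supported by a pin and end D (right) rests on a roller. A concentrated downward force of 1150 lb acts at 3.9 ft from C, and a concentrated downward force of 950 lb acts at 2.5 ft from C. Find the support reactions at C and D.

C_x = 0, C_y = 1610 lb, D_y = 490.0 lb

Taking moments about C: D_y·14 − 1150·3.9 − 950·2.5 = 0 → D_y = 6860/14 = 490.0 lb.
ΣF_y = 0: C_y + 490 − 1150 − 950 = 0 → C_y = 1610 lb.
ΣF_x = 0: no horizontal applied forces, so C_x = 0.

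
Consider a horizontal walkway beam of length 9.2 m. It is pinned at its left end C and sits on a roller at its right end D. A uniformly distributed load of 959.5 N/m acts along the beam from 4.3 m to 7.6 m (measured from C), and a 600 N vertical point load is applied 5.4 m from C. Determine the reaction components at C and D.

C_x = 0, C_y = 1366 N, D_y = 2400 N

Resultant of the distributed load: 959.5 × 3.3 = 3166.35 N at 5.95 m from C.
ΣM about C: D_y·9.2 − (959.5·3.3)·5.95 − 600·5.4 = 0 → D_y = 22079.7825/9.2 = 2399.98 ≈ 2400 N.
ΣF_y = 0: C_y + 2399.98 − 959.5·3.3 − 600 = 0 → C_y = 1366 N.
ΣF_x = 0: no horizontal applied forces, so C_x = 0.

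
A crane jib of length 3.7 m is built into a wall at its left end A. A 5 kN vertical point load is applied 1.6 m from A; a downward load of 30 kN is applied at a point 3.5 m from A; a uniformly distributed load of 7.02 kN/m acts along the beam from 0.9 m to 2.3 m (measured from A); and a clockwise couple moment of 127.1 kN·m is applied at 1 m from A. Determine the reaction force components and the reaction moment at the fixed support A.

Resultant of the distributed load: 7.02 × 1.4 = 9.828 kN at 1.6 m from A.
ΣF_x = 0: A_x = 0.
ΣF_y = 0: A_y − 5 − 30 − 7.02·1.4 = 0 → A_y = 44.83 kN.
ΣM about A: M_A − 5·1.6 − 30·3.5 − (7.02·1.4)·1.6 − 127.1 = 0 → M_A = 255.8 kN·m.

A_x = 0, A_y = 44.83 kN, M_A = 255.8 kN·m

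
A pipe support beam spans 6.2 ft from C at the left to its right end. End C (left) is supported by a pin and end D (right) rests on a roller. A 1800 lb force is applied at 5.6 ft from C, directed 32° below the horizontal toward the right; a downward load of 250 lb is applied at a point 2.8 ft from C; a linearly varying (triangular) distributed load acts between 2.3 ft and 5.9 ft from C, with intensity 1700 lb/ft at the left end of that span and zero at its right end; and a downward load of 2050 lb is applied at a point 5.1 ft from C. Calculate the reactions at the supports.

C_x = -1526 lb, C_y = 1926 lb, D_y = 4388 lb

Resultant of the triangular load: ½ × 1700 × 3.6 = 3060 lb, acting at 3.5 ft from C (one-third of the span from the peak).
Taking moments about C: D_y·6.2 − 1800·sin32°·5.6 − 250·2.8 − (½·1700·3.6)·3.5 − 2050·5.1 = 0 → D_y = 27206.6/6.2 = 4388.16 ≈ 4388 lb.
ΣF_y = 0: C_y + 4388.16 − 1800·sin32° − 250 − ½·1700·3.6 − 2050 = 0 → C_y = 1926 lb.
ΣF_x = 0: C_x + 1800·cos32° = 0 → C_x = -1526 lb.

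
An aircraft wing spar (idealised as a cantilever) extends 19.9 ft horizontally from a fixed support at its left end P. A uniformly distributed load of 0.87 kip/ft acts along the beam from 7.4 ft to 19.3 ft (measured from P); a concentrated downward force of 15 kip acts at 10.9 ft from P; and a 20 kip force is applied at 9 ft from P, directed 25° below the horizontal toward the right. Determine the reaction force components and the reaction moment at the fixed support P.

Resultant of the distributed load: 0.87 × 11.9 = 10.353 kip at 13.35 ft from P.
ΣF_x = 0: P_x + 20·cos25° = 0 → P_x = -18.13 kip.
ΣF_y = 0: P_y − 0.87·11.9 − 15 − 20·sin25° = 0 → P_y = 33.81 kip.
ΣM about P: M_P − (0.87·11.9)·13.35 − 15·10.9 − 20·sin25°·9 = 0 → M_P = 377.8 kip·ft.

P_x = -18.13 kip, P_y = 33.81 kip, M_P = 377.8 kip·ft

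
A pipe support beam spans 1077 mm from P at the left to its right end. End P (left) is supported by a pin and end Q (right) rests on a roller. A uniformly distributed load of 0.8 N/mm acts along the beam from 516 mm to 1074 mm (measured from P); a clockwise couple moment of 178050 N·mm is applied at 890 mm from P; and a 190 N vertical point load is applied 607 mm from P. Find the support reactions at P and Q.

P_x = 0, P_y = 34.48 N, Q_y = 601.9 N

Resultant of the distributed load: 0.8 × 558 = 446.4 N at 795 mm from P.
Moments about P: Q_y·1077 − (0.8·558)·795 − 178050 − 190·607 = 0 → Q_y = 648268/1077 = 601.92 ≈ 601.9 N.
ΣF_y = 0: P_y + 601.92 − 0.8·558 − 190 = 0 → P_y = 34.48 N.
ΣF_x = 0: no horizontal applied forces, so P_x = 0.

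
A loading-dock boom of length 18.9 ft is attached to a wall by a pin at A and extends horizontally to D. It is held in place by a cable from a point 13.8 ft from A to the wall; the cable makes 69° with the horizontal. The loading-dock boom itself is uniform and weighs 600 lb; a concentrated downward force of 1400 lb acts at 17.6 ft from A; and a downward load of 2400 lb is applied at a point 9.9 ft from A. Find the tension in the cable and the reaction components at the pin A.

ΣM about A: T·sin69°·13.8 − 600·9.45 − 1400·17.6 − 2400·9.9 = 0 → T = 54070/(13.8·0.93358) = 4196.87 ≈ 4197 lb.
ΣF_x = 0: A_x − T·cos69° = 0 → A_x = 4196.87 × 0.358368 = 1504 lb.
ΣF_y = 0: A_y + T·sin69° − 600 − 1400 − 2400 = 0 → A_y = 4400 − 4196.87 × 0.93358 = 481.9 lb.

T = 4197 lb, A_x = 1504 lb, A_y = 481.9 lb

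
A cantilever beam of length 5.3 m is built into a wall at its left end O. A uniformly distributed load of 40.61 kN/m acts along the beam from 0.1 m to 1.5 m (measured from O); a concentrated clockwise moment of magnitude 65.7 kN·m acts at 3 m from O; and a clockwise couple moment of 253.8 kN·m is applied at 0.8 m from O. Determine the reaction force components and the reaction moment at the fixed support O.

O_x = 0, O_y = 56.85 kN, M_O = 365.0 kN·m

Resultant of the distributed load: 40.61 × 1.4 = 56.854 kN at 0.8 m from O.
ΣF_x = 0: O_x = 0.
ΣF_y = 0: O_y − 40.61·1.4 = 0 → O_y = 56.85 kN.
ΣM about O: M_O − (40.61·1.4)·0.8 − 65.7 − 253.8 = 0 → M_O = 365.0 kN·m.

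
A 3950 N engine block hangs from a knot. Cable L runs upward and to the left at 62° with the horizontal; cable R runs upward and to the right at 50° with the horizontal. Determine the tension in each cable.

ΣF_x = 0: −T_L·cos62° + T_R·cos50° = 0 → T_R = 0.730368·T_L.
ΣF_y = 0: T_L·sin62° + T_R·sin50° = 3950.
Substitute: T_L·(0.882948 + 0.730368·0.766044) = 3950 → T_L = 2738.41 ≈ 2738 N.
Then T_R = 0.730368 × 2738.41 = 2000 N.

T_L = 2738 N, T_R = 2000 N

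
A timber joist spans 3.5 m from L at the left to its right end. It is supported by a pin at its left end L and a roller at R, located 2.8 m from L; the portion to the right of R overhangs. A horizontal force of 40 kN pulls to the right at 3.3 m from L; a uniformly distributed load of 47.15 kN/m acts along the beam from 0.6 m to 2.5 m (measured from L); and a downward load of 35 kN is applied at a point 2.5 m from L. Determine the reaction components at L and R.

Resultant of the distributed load: 47.15 × 1.9 = 89.585 kN at 1.55 m from L.
ΣM about L: R_y·2.8 − (47.15·1.9)·1.55 − 35·2.5 = 0 → R_y = 226.35675/2.8 = 80.8417 ≈ 80.84 kN.
ΣF_y = 0: L_y + 80.8417 − 47.15·1.9 − 35 = 0 → L_y = 43.74 kN.
ΣF_x = 0: L_x + 40 = 0 → L_x = -40.00 kN.

L_x = -40.00 kN, L_y = 43.74 kN, R_y = 80.84 kN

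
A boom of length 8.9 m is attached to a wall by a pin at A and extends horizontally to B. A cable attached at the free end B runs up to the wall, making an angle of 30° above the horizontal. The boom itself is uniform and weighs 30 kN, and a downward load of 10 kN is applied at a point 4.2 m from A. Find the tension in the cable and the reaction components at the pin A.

T = 39.44 kN, A_x = 34.15 kN, A_y = 20.28 kN

ΣM about A: T·sin30°·8.9 − 30·4.45 − 10·4.2 = 0 → T = 175.5/(8.9·0.5) = 39.4382 ≈ 39.44 kN.
ΣF_x = 0: A_x − T·cos30° = 0 → A_x = 39.4382 × 0.866025 = 34.15 kN.
ΣF_y = 0: A_y + T·sin30° − 30 − 10 = 0 → A_y = 40 − 39.4382 × 0.5 = 20.28 kN.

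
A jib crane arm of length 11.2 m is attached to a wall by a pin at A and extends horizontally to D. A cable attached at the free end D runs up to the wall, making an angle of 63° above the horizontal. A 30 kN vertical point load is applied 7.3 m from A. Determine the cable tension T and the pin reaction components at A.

T = 21.95 kN, A_x = 9.963 kN, A_y = 10.45 kN

ΣM about A: T·sin63°·11.2 − 30·7.3 = 0 → T = 219/(11.2·0.891007) = 21.9455 ≈ 21.95 kN.
ΣF_x = 0: A_x − T·cos63° = 0 → A_x = 21.9455 × 0.45399 = 9.963 kN.
ΣF_y = 0: A_y + T·sin63° − 30 = 0 → A_y = 30 − 21.9455 × 0.891007 = 10.45 kN.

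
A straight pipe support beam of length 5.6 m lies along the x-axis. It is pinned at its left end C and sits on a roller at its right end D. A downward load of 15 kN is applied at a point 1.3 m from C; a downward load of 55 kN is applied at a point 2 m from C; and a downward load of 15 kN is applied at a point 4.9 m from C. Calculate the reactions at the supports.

Taking moments about C: D_y·5.6 − 15·1.3 − 55·2 − 15·4.9 = 0 → D_y = 203/5.6 = 36.25 kN.
ΣF_y = 0: C_y + 36.25 − 15 − 55 − 15 = 0 → C_y = 48.75 kN.
ΣF_x = 0: no horizontal applied forces, so C_x = 0.

C_x = 0, C_y = 48.75 kN, D_y = 36.25 kN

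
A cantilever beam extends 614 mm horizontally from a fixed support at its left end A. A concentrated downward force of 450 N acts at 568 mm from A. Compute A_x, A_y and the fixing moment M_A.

ΣF_x = 0: A_x = 0.
ΣF_y = 0: A_y − 450 = 0 → A_y = 450.0 N.
ΣM about A: M_A − 450·568 = 0 → M_A = 255600 N·mm.

A_x = 0, A_y = 450.0 N, M_A = 255600 N·mm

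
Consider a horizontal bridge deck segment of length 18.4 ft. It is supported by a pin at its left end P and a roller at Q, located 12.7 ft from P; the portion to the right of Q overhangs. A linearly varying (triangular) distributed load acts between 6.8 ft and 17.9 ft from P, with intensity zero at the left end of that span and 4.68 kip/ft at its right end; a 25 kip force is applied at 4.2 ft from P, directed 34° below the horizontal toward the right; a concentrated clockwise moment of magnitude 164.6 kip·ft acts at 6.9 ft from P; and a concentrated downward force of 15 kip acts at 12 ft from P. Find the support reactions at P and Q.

P_x = -20.73 kip, P_y = -5.845 kip, Q_y = 60.80 kip

Resultant of the triangular load: ½ × 4.68 × 11.1 = 25.974 kip, acting at 14.2 ft from P (one-third of the span from the peak).
Moments about P: Q_y·12.7 − (½·4.68·11.1)·14.2 − 25·sin34°·4.2 − 164.6 − 15·12 = 0 → Q_y = 772.146/12.7 = 60.7989 ≈ 60.80 kip.
ΣF_y = 0: P_y + 60.7989 − ½·4.68·11.1 − 25·sin34° − 15 = 0 → P_y = -5.845 kip.
ΣF_x = 0: P_x + 25·cos34° = 0 → P_x = -20.73 kip.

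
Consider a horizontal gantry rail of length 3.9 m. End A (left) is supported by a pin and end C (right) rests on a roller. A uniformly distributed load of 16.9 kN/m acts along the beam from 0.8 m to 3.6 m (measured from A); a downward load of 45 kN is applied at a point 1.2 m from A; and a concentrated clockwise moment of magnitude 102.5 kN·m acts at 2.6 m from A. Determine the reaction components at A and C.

A_x = 0, A_y = 25.50 kN, C_y = 66.82 kN

Resultant of the distributed load: 16.9 × 2.8 = 47.32 kN at 2.2 m from A.
Taking moments about A: C_y·3.9 − (16.9·2.8)·2.2 − 45·1.2 − 102.5 = 0 → C_y = 260.604/3.9 = 66.8215 ≈ 66.82 kN.
ΣF_y = 0: A_y + 66.8215 − 16.9·2.8 − 45 = 0 → A_y = 25.50 kN.
ΣF_x = 0: no horizontal applied forces, so A_x = 0.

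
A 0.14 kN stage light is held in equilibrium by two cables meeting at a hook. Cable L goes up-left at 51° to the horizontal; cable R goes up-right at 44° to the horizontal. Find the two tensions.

ΣF_x = 0: −T_L·cos51° + T_R·cos44° = 0 → T_R = 0.874858·T_L.
ΣF_y = 0: T_L·sin51° + T_R·sin44° = 0.14.
Substitute: T_L·(0.777146 + 0.874858·0.694658) = 0.14 → T_L = 0.101092 ≈ 0.1011 kN.
Then T_R = 0.874858 × 0.101092 = 0.08844 kN.

T_L = 0.1011 kN, T_R = 0.08844 kN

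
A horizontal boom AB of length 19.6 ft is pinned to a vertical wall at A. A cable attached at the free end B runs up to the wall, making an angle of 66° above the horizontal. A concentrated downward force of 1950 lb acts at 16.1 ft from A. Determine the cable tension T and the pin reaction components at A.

T = 1753 lb, A_x = 713.2 lb, A_y = 348.2 lb

ΣM about A: T·sin66°·19.6 − 1950·16.1 = 0 → T = 31395/(19.6·0.913545) = 1753.37 ≈ 1753 lb.
ΣF_x = 0: A_x − T·cos66° = 0 → A_x = 1753.37 × 0.406737 = 713.2 lb.
ΣF_y = 0: A_y + T·sin66° − 1950 = 0 → A_y = 1950 − 1753.37 × 0.913545 = 348.2 lb.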